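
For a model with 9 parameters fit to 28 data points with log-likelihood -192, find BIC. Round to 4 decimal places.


ln(28) = 3.332205.
k * ln(n) = 9 * 3.332205 = 29.989845.
-2L = 384.
BIC = 29.989845 + 384 = 413.989845, which rounds to 413.9898.

413.9898


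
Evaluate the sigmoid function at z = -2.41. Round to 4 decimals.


exp(2.4100) = 11.1340.
1 + exp(-z) = 12.1340.
sigmoid = 1/12.1340 = 0.0824.

0.0824


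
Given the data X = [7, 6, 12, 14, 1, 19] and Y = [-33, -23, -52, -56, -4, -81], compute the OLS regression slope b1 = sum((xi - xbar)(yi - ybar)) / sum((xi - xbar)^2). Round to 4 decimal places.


The sample means are xbar = 9.8333 and ybar = -41.5000.
Compute S_xx = 206.8333 and S_xy = -871.5000.
Slope b1 = S_xy / S_xx = -871.5000 / 206.8333 = -4.2135.

-4.2135


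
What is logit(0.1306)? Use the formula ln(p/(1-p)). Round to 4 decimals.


1 - p = 0.8694.
p/(1-p) = 0.1502.
logit = ln(0.1502) = -1.8957.

-1.8957


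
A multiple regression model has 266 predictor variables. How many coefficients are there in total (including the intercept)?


Including the intercept, the model has 266 predictor coefficients + 1 intercept.
Total = 267.

267


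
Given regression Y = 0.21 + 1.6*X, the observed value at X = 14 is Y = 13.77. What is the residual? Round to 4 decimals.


Predicted = 0.21 + 1.6 * 14 = 22.6100.
Residual = 13.77 - 22.6100 = -8.8400.

-8.8400


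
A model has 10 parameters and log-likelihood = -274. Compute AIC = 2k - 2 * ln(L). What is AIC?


Compute:
2k = 2*10 = 20.
-2*loglik = -2*(-274) = 548.
AIC = 20 + 548 = 568.

568


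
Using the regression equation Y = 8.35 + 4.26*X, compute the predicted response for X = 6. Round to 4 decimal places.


Predicted value:
Y = 8.35 + (4.26)(6) = 8.35 + 25.5600 = 33.9100.

33.9100


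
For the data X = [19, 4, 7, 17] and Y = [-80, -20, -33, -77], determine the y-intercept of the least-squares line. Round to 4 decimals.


Compute b1 = -4.1321 from the OLS formula.
With xbar = 11.7500 and ybar = -52.5000, the intercept is:
b0 = -52.5000 - -4.1321 * 11.7500 = -3.9478.

-3.9478


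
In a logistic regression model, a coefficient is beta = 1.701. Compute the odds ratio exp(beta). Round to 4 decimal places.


The odds ratio is computed as:
OR = e^(1.701) = 5.4794.

5.4794


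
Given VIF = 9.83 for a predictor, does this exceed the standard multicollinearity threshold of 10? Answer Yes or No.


The threshold is 10.
VIF = 9.83 is < 10.
Multicollinearity indication: No.

No


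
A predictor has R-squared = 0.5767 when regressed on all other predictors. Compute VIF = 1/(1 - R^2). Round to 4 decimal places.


VIF = 1 / (1 - 0.5767).
= 1 / 0.4233 = 2.3624.

2.3624


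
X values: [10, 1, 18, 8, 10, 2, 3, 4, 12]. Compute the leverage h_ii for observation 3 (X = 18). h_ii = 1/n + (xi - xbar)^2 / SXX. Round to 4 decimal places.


n = 9, xbar = 7.5556.
SXX = sum((xi - xbar)^2) = 248.2222.
h = 1/9 + (18 - 7.5556)^2 / 248.2222 = 0.5506.

0.5506


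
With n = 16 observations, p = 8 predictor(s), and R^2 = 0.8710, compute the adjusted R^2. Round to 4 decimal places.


Plug in: Adj R^2 = 1 - (1 - 0.8710) * 15/7.
= 1 - 0.1290 * 15/7
= 1 - 1.9350 / 7
= 1 - 0.2764 = 0.7236.

0.7236


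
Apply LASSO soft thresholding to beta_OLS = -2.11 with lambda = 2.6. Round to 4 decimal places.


Absolute value: |-2.11| = 2.11.
Compare to lambda = 2.6.
Since |beta| <= lambda, the coefficient is set to 0.

0.0000


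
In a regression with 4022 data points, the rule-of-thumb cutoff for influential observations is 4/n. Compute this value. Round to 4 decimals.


Cook's distance cutoff = 4/n = 4/4022.
= 0.0010.

0.0010


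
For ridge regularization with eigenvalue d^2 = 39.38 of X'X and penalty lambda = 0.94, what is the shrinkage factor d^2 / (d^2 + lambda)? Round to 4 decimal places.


Compute the denominator: 39.38 + 0.94 = 40.3200.
Shrinkage factor = 39.38 / 40.3200 = 0.9767.

0.9767


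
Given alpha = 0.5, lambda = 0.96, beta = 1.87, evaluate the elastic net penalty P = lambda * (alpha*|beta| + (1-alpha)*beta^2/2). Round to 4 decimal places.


Compute:
L1 = 0.5 * 1.87 = 0.9350.
L2 = 0.5 * 1.87^2 / 2 = 0.8742.
Penalty = 0.96 * (0.9350 + 0.8742) = 1.7369.

1.7369


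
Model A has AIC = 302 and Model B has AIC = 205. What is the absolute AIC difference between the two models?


Absolute difference = |302 - 205| = 97.
The model with lower AIC (B) is preferred.

97


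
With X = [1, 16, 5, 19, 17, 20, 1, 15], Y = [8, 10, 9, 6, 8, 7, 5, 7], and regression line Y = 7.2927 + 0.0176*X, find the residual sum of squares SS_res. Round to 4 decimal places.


Predicted values from Y = 7.2927 + 0.0176*X.
Residuals: [0.6897, 2.4257, 1.6193, -1.6271, 0.4081, -0.6447, -2.3103, -0.5567].
SSres = 17.8589.

17.8589


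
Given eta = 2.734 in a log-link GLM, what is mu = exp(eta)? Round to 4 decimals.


The inverse log link gives:
mu = exp(2.734) = 15.3943.

15.3943


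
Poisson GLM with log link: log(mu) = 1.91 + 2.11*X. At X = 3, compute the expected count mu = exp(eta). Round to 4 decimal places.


eta = 1.91 + 2.11 * 3 = 8.2400.
mu = exp(8.2400) = 3789.5403.

3789.5403


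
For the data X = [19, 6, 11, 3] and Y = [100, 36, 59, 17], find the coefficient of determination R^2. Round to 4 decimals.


Fit the OLS line: b0 = 3.2368, b1 = 5.1039.
SSres = 7.1652.
SStot = 3830.0000.
R^2 = 1 - 7.1652/3830.0000 = 0.9981.

0.9981


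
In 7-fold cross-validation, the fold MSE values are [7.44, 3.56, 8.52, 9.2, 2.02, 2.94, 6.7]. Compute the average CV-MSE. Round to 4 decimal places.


Total MSE across folds = 40.3800.
CV-MSE = 40.3800/7 = 5.7686.

5.7686


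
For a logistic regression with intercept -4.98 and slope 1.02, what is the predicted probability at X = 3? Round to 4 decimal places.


Linear predictor: z = -4.98 + 1.02 * 3 = -1.9200.
P = 1/(1 + exp(1.9200)) = 1/(1 + 6.8210) = 0.1279.

0.1279


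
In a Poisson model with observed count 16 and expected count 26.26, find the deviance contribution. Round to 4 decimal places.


y/mu = 16/26.26 = 0.609292 (approx.), and ln(16/26.26) = -0.495458.
y * ln(y/mu) = 16 * -0.495458 = -7.927328.
y - mu = -10.26.
D = 2 * (-7.927328 - -10.26) = 4.665344, which rounds to 4.6653.

4.6653


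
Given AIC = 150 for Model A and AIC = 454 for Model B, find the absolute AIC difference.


Compute |150 - 454| = 304.
Model A has the smaller AIC.

304


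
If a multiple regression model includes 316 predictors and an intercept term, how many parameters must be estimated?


Including the intercept, the model has 316 predictor coefficients + 1 intercept.
Total = 317.

317


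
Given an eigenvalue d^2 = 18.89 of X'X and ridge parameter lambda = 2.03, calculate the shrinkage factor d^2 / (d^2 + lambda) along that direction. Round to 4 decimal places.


Denominator = d^2 + lambda = 18.89 + 2.03 = 20.9200.
Shrinkage = 18.89 / 20.9200 = 0.9030.

0.9030


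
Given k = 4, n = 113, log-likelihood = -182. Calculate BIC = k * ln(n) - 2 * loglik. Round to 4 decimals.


ln(113) = 4.727388.
k * ln(n) = 4 * 4.727388 = 18.909552.
-2L = 364.
BIC = 18.909552 + 364 = 382.909552, which rounds to 382.9096.

382.9096


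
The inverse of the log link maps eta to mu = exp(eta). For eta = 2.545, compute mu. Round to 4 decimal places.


The inverse log link gives:
mu = exp(2.545) = 12.7432.

12.7432


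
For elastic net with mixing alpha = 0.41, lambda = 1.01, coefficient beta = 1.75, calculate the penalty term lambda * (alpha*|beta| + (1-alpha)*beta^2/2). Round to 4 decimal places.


alpha * |beta| = 0.41 * 1.75 = 0.7175.
(1-alpha) * beta^2/2 = 0.59 * 3.0625/2 = 0.9034.
Total = 1.01 * (0.7175 + 0.9034) = 1.6371.

1.6371


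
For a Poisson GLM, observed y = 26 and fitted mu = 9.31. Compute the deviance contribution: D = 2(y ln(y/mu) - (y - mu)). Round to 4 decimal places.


y/mu = 26/9.31 = 2.792696 (approx.), and ln(26/9.31) = 1.027007.
y * ln(y/mu) = 26 * 1.027007 = 26.702182.
y - mu = 16.69.
D = 2 * (26.702182 - 16.69) = 20.024364, which rounds to 20.0244.

20.0244


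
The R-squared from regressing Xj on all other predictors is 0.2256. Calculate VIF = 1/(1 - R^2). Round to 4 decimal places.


Denominator: 1 - 0.2256 = 0.7744.
VIF = 1 / 0.7744 = 1.2913.

1.2913


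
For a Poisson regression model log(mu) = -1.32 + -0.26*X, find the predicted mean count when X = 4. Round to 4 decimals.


eta = -1.32 + -0.26 * 4 = -2.3600.
mu = exp(-2.3600) = 0.0944.

0.0944


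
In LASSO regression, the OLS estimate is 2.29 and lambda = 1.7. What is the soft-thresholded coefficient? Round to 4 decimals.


Check: |2.29| = 2.29 vs lambda = 1.7.
Since |beta| > lambda, coefficient = sign(beta)*(|beta| - lambda) = 0.5900.
Soft-thresholded coefficient = 0.5900.

0.5900


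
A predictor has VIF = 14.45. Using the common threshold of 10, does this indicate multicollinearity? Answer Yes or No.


Check: VIF = 14.45 vs threshold = 10.
Since 14.45 >= 10, the answer is Yes.

Yes


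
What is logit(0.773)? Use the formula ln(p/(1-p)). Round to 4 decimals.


Compute the odds: 0.773/0.227 = 3.4053.
Take the natural log: ln(3.4053) = 1.2253.

1.2253


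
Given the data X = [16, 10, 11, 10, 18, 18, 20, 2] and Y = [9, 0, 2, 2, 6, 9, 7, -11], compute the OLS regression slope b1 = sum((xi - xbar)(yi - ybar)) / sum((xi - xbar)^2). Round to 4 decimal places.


Calculate xbar = 13.1250, ybar = 3.0000.
S_xx = 250.8750, S_xy = 259.0000.
Using b1 = S_xy / S_xx = 259.0000 / 250.8750, we get b1 = 1.0324.

1.0324


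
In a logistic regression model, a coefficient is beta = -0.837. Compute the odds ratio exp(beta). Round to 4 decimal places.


The odds ratio is computed as:
OR = e^(-0.837) = 0.4330.

0.4330


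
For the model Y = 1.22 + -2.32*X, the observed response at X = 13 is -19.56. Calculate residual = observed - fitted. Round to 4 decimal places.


Fitted value at X = 13 is yhat = 1.22 + -2.32*13 = -28.9400.
Residual = -19.56 - -28.9400 = 9.3800.

9.3800


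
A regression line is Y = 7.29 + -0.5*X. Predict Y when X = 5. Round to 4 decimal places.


Plug X = 5 into Y = 7.29 + -0.5*X:
Y = 7.29 + -2.5000 = 4.7900.

4.7900


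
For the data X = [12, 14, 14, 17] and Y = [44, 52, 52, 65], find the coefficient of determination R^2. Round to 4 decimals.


Fit the OLS line: b0 = -6.8235, b1 = 4.2157.
SSres = 0.1569.
SStot = 226.7500.
R^2 = 1 - 0.1569/226.7500 = 0.9993.

0.9993


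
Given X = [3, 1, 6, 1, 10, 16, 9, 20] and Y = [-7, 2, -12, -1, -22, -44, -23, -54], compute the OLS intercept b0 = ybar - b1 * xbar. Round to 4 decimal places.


The slope is b1 = -2.8711.
Sample means are xbar = 8.2500 and ybar = -20.1250.
Intercept: b0 = -20.1250 - (-2.8711)(8.2500) = 3.5619.

3.5619


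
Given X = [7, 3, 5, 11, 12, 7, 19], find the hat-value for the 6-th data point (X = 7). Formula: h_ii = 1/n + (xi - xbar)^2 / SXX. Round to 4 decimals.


Compute xbar = 9.1429 with n = 7 observations.
SXX = 172.8571.
Leverage = 1/7 + (7 - 9.1429)^2/172.8571 = 0.1694.

0.1694


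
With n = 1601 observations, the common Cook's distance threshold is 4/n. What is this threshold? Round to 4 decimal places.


Using the rule of thumb:
Threshold = 4 / 1601 = 0.0025.

0.0025


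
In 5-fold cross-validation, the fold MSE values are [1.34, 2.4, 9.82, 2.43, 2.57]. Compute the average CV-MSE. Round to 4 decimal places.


Total MSE across folds = 18.5600.
CV-MSE = 18.5600/5 = 3.7120.

3.7120


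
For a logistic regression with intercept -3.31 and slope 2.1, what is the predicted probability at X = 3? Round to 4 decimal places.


Compute z = -3.31 + (2.1)(3) = 2.9900.
exp(-z) = 0.0503.
P = 1/(1 + 0.0503) = 0.9521.

0.9521


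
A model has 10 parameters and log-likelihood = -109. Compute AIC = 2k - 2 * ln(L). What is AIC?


Compute:
2k = 2*10 = 20.
-2*loglik = -2*(-109) = 218.
AIC = 20 + 218 = 238.

238


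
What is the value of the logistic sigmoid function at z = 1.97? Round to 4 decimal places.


Compute exp(-1.9700) = 0.1395.
Sigmoid = 1 / (1 + 0.1395) = 1 / 1.1395 = 0.8776.

0.8776


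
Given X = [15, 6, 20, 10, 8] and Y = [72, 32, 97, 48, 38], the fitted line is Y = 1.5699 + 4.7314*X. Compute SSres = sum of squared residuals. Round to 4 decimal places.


Compute predicted values, then residuals = yi - yhat_i.
Residuals: [-0.5409, 2.0417, 0.8021, -0.8839, -1.4211].
SSres = sum(residual^2) = 7.9053.

7.9053


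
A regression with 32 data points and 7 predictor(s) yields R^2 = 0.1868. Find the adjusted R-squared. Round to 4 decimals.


Adjusted R^2 = 1 - (1 - R^2) * (n-1)/(n-p-1).
(1 - R^2) = 0.8132.
(n-1)/(n-p-1) = 31/24.
(1 - R^2) * (n-1) = 0.8132 * 31 = 25.2092.
Divide by (n-p-1): 25.2092 / 24 = 1.0504.
Adj R^2 = 1 - 1.0504 = -0.0504.

-0.0504


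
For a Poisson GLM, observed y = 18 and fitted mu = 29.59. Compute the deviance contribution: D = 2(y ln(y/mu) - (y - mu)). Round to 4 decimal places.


y/mu = 18/29.59 = 0.608314 (approx.), and ln(18/29.59) = -0.497065.
y * ln(y/mu) = 18 * -0.497065 = -8.947170.
y - mu = -11.59.
D = 2 * (-8.947170 - -11.59) = 5.285660, which rounds to 5.2857.

5.2857


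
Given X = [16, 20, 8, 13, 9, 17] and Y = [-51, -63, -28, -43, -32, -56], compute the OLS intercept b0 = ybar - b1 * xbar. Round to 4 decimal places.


Compute b1 = -2.9098 from the OLS formula.
With xbar = 13.8333 and ybar = -45.5000, the intercept is:
b0 = -45.5000 - -2.9098 * 13.8333 = -5.2481.

-5.2481


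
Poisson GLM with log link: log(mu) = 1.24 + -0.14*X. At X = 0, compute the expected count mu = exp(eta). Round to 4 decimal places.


eta = 1.24 + -0.14 * 0 = 1.2400.
mu = exp(1.2400) = 3.4556.

3.4556


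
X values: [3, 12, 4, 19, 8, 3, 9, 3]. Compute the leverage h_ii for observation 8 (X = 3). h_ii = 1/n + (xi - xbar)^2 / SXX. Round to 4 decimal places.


Mean of X: xbar = 7.6250.
SXX = 227.8750.
For X = 3: h = 1/8 + (3 - 7.6250)^2/227.8750 = 0.2189.

0.2189


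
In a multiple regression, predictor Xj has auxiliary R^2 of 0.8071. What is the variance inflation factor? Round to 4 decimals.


VIF = 1 / (1 - 0.8071).
= 1 / 0.1929 = 5.1840.

5.1840


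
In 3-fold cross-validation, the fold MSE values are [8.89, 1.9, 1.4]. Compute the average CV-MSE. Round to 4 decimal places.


Sum of fold MSEs = 12.1900.
Average = 12.1900 / 3 = 4.0633.

4.0633


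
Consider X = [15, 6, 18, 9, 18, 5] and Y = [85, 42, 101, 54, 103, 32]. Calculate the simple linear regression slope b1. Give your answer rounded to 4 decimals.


Calculate xbar = 11.8333, ybar = 69.5000.
S_xx = 174.8333, S_xy = 910.5000.
Using b1 = S_xy / S_xx = 910.5000 / 174.8333, we get b1 = 5.2078.

5.2078


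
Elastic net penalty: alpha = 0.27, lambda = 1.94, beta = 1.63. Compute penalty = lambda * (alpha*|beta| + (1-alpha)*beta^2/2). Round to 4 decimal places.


L1 component = 0.27 * |1.63| = 0.4401.
L2 component = 0.73 * 1.63^2 / 2 = 0.9698.
Penalty = 1.94 * (0.4401 + 0.9698) = 1.94 * 1.4099 = 2.7351.

2.7351


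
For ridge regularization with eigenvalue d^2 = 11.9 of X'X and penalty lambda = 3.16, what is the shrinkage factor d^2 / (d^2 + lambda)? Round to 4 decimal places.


Compute the denominator: 11.9 + 3.16 = 15.0600.
Shrinkage factor = 11.9 / 15.0600 = 0.7902.

0.7902


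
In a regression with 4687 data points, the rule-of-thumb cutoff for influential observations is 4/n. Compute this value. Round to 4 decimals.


Cook's distance cutoff = 4/n = 4/4687.
= 0.0009.

0.0009


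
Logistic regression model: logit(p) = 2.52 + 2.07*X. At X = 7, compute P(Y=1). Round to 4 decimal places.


Compute z = 2.52 + (2.07)(7) = 17.0100.
exp(-z) = 0.0000.
P = 1/(1 + 0.0000) = 1.0000.

1.0000


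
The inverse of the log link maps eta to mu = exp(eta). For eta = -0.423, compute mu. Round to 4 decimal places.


mu = exp(eta) = exp(-0.423).
= 0.6551.

0.6551


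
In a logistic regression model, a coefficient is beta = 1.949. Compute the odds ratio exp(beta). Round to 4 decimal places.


The odds ratio is computed as:
OR = e^(1.949) = 7.0217.

7.0217


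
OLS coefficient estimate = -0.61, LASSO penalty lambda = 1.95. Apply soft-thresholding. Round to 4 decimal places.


Absolute value: |-0.61| = 0.61.
Compare to lambda = 1.95.
Since |beta| <= lambda, the coefficient is set to 0.

0.0000


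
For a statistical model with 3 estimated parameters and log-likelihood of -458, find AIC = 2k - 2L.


AIC = 2k - 2*loglik = 2(3) - 2(-458).
= 6 + 916 = 922.

922


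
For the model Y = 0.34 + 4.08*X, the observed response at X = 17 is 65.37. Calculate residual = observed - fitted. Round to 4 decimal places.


Compute yhat = 0.34 + (4.08)(17) = 69.7000.
Residual = actual - predicted = 65.37 - 69.7000 = -4.3300.

-4.3300


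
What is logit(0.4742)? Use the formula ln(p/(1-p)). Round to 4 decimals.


1 - p = 0.5258.
p/(1-p) = 0.9019.
logit = ln(0.9019) = -0.1033.

-0.1033


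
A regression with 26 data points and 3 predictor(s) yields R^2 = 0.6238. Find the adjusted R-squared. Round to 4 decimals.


Using the formula:
(1 - 0.6238) = 0.3762.
Multiply by 25/22: 0.3762 * 25 = 9.4050, then 9.4050 / 22 = 0.4275.
Adj R^2 = 1 - 0.4275 = 0.5725.

0.5725


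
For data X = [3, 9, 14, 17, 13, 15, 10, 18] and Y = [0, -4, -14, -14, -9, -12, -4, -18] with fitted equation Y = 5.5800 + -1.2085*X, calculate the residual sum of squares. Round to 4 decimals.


Predicted values from Y = 5.5800 + -1.2085*X.
Residuals: [-1.9545, 1.2965, -2.6610, 0.9645, 1.1305, 0.5475, 2.5050, -1.8270].
SSres = 24.7029.

24.7029


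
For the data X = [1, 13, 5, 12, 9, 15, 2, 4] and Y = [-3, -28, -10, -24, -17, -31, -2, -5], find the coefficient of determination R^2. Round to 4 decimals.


The fitted line is Y = 1.4803 + -2.1614*X.
SSres = 14.2964, SStot = 948.0000.
R^2 = 1 - SSres/SStot = 0.9849.

0.9849


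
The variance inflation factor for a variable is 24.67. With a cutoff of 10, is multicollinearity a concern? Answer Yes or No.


Compare VIF = 24.67 to the threshold of 10.
24.67 >= 10, so the answer is Yes.

Yes


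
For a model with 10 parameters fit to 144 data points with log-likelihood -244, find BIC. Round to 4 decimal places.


Compute k*ln(n) = 10*ln(144) = 10*4.969813 = 49.698130.
Then -2*loglik = 488.
BIC = 49.698130 + 488 = 537.698130, which rounds to 537.6981.

537.6981


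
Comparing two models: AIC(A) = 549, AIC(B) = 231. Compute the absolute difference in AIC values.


|AIC_A - AIC_B| = |549 - 231| = 318.
Model B is preferred (lower AIC).

318


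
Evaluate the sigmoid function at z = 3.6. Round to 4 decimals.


First, exp(-3.6000) = 0.0273.
Then sigma(z) = 1/(1 + 0.0273) = 0.9734.

0.9734


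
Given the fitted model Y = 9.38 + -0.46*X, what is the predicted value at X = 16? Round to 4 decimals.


Predicted value:
Y = 9.38 + (-0.46)(16) = 9.38 + -7.3600 = 2.0200.

2.0200


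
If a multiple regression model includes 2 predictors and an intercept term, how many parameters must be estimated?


Each predictor gets one coefficient, plus one intercept.
Total parameters = 2 + 1 = 3.

3


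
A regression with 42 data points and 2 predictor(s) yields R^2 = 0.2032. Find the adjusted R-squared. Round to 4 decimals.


Plug in: Adj R^2 = 1 - (1 - 0.2032) * 41/39.
= 1 - 0.7968 * 41/39
= 1 - 32.6688 / 39
= 1 - 0.8377 = 0.1623.

0.1623


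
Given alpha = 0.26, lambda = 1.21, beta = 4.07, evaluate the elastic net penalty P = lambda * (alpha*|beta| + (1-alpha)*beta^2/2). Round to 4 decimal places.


L1 component = 0.26 * |4.07| = 1.0582.
L2 component = 0.74 * 4.07^2 / 2 = 6.1290.
Penalty = 1.21 * (1.0582 + 6.1290) = 1.21 * 7.1872 = 8.6965.

8.6965


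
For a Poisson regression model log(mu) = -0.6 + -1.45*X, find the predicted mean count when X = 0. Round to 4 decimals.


Linear predictor: eta = -0.6 + (-1.45)(0) = -0.6000.
Expected count: mu = exp(-0.6000) = 0.5488.

0.5488


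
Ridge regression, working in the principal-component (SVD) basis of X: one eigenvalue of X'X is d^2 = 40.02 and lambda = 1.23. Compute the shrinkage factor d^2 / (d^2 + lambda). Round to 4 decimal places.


Denominator = d^2 + lambda = 40.02 + 1.23 = 41.2500.
Shrinkage = 40.02 / 41.2500 = 0.9702.

0.9702


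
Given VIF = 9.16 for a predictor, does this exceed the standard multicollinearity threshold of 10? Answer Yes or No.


Check: VIF = 9.16 vs threshold = 10.
Since 9.16 < 10, the answer is No.

No


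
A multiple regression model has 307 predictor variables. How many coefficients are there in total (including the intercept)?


Total coefficients = number of predictors + 1 (for the intercept).
= 307 + 1 = 308.

308


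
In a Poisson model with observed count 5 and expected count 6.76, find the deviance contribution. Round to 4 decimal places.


Compute y*ln(y/mu) = 5*ln(5/6.76) = 5*-0.301585 = -1.507925.
y - mu = -1.76.
D = 2*(-1.507925 - (-1.76)) = 0.504150, which rounds to 0.5042.

0.5042


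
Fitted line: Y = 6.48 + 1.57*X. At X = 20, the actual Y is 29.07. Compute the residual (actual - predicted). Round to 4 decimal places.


Fitted value at X = 20 is yhat = 6.48 + 1.57*20 = 37.8800.
Residual = 29.07 - 37.8800 = -8.8100.

-8.8100


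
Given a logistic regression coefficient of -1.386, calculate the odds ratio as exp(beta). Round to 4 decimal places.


Odds ratio = exp(beta) = exp(-1.386).
= 0.2501.

0.2501


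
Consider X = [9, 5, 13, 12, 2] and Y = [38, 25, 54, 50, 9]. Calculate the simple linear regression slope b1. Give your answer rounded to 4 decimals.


First compute the means: xbar = 8.2000, ybar = 35.2000.
Then S_xx = sum((xi - xbar)^2) = 86.8000.
S_xy = sum((xi - xbar)(yi - ybar)) = 343.8000.
b1 = S_xy / S_xx = 343.8000 / 86.8000 = 3.9608.

3.9608


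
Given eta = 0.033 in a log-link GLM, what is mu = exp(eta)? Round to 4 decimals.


The inverse log link gives:
mu = exp(0.033) = 1.0336.

1.0336


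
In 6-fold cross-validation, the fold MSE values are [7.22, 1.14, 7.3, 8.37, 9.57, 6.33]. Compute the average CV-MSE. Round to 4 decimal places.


Total MSE across folds = 39.9300.
CV-MSE = 39.9300/6 = 6.6550.

6.6550


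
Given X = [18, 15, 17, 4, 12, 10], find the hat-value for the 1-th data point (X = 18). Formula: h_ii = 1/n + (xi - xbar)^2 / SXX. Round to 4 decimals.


Mean of X: xbar = 12.6667.
SXX = 135.3333.
For X = 18: h = 1/6 + (18 - 12.6667)^2/135.3333 = 0.3768.

0.3768


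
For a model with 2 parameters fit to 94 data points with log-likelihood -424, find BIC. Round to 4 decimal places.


ln(94) = 4.543295.
k * ln(n) = 2 * 4.543295 = 9.086590.
-2L = 848.
BIC = 9.086590 + 848 = 857.086590, which rounds to 857.0866.

857.0866


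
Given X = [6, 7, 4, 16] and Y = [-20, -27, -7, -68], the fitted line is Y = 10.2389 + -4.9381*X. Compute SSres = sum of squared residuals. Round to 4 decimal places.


Compute predicted values, then residuals = yi - yhat_i.
Residuals: [-0.6103, -2.6722, 2.5135, 0.7707].
SSres = sum(residual^2) = 14.4248.

14.4248


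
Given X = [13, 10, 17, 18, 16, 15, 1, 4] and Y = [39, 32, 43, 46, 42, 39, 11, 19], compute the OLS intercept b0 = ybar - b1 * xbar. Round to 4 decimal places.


Compute b1 = 1.9809 from the OLS formula.
With xbar = 11.7500 and ybar = 33.8750, the intercept is:
b0 = 33.8750 - 1.9809 * 11.7500 = 10.5989.

10.5989


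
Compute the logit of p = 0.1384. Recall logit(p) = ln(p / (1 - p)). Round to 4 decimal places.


The odds are p/(1-p) = 0.1384 / 0.8616 = 0.1606.
logit(p) = ln(0.1606) = -1.8286.

-1.8286


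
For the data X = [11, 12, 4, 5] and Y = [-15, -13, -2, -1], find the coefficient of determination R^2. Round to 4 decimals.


Fit the OLS line: b0 = 6.0100, b1 = -1.7200.
SSres = 10.8300.
SStot = 158.7500.
R^2 = 1 - 10.8300/158.7500 = 0.9318.

0.9318


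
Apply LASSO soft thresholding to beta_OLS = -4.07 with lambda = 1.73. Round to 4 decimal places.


Check: |-4.07| = 4.07 vs lambda = 1.73.
Since |beta| > lambda, coefficient = sign(beta)*(|beta| - lambda) = -2.3400.
Soft-thresholded coefficient = -2.3400.

-2.3400


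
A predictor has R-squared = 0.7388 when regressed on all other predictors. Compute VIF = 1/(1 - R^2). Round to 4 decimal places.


Using VIF = 1/(1 - R^2_j):
1 - 0.7388 = 0.2612.
VIF = 3.8285.

3.8285


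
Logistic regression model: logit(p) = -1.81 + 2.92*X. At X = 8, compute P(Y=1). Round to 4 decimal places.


z = -1.81 + 2.92 * 8 = 21.5500.
Sigmoid: P = 1 / (1 + exp(-21.5500)) = 1.0000.

1.0000


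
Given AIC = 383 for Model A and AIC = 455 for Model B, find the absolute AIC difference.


|AIC_A - AIC_B| = |383 - 455| = 72.
Model A is preferred (lower AIC).

72


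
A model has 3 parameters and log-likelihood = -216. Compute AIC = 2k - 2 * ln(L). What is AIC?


AIC = 2k - 2*loglik = 2(3) - 2(-216).
= 6 + 432 = 438.

438


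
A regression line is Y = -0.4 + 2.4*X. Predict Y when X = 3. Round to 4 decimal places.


Plug X = 3 into Y = -0.4 + 2.4*X:
Y = -0.4 + 7.2000 = 6.8000.

6.8000


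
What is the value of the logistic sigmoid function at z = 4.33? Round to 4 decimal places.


Compute exp(-4.3300) = 0.0132.
Sigmoid = 1 / (1 + 0.0132) = 1 / 1.0132 = 0.9870.

0.9870


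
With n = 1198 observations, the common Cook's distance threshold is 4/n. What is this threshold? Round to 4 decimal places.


The threshold is 4/n.
4/1198 = 0.0033.

0.0033


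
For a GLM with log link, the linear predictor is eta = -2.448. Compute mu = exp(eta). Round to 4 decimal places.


The inverse log link gives:
mu = exp(-2.448) = 0.0865.

0.0865


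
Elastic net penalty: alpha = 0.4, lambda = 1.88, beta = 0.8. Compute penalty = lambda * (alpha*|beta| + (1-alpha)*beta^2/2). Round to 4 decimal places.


alpha * |beta| = 0.4 * 0.8 = 0.3200.
(1-alpha) * beta^2/2 = 0.6 * 0.6400/2 = 0.1920.
Total = 1.88 * (0.3200 + 0.1920) = 0.9626.

0.9626


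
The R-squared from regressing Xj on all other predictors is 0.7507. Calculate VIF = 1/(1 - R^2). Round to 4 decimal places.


Using VIF = 1/(1 - R^2_j):
1 - 0.7507 = 0.2493.
VIF = 4.0112.

4.0112


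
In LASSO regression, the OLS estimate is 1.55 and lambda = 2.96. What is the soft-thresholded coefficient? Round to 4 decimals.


|beta_OLS| = 1.55.
lambda = 2.96.
Since |beta| <= lambda, the coefficient is set to 0.
Result = 0.0000.

0.0000


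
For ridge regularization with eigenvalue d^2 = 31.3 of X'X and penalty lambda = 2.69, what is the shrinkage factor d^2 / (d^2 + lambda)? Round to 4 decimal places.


Compute the denominator: 31.3 + 2.69 = 33.9900.
Shrinkage factor = 31.3 / 33.9900 = 0.9209.

0.9209


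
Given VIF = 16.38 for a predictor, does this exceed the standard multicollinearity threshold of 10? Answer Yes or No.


Check: VIF = 16.38 vs threshold = 10.
Since 16.38 >= 10, the answer is Yes.

Yes


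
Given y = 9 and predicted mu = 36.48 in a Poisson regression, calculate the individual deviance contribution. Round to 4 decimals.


y/mu = 9/36.48 = 0.246711 (approx.), and ln(9/36.48) = -1.399540.
y * ln(y/mu) = 9 * -1.399540 = -12.595860.
y - mu = -27.48.
D = 2 * (-12.595860 - -27.48) = 29.768280, which rounds to 29.7683.

29.7683


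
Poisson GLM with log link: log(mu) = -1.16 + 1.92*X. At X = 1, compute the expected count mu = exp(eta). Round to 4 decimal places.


Linear predictor: eta = -1.16 + (1.92)(1) = 0.7600.
Expected count: mu = exp(0.7600) = 2.1383.

2.1383


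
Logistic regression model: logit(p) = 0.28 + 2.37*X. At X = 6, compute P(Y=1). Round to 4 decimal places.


z = 0.28 + 2.37 * 6 = 14.5000.
Sigmoid: P = 1 / (1 + exp(-14.5000)) = 1.0000.

1.0000


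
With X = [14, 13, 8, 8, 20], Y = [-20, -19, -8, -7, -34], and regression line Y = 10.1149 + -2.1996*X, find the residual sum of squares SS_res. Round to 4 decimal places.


Compute predicted values, then residuals = yi - yhat_i.
Residuals: [0.6795, -0.5201, -0.5181, 0.4819, -0.1229].
SSres = sum(residual^2) = 1.2480.

1.2480


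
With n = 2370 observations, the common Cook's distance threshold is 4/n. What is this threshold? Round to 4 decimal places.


The threshold is 4/n.
4/2370 = 0.0017.

0.0017


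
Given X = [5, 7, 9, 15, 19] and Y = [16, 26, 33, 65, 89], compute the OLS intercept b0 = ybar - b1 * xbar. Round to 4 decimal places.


Compute b1 = 5.1912 from the OLS formula.
With xbar = 11.0000 and ybar = 45.8000, the intercept is:
b0 = 45.8000 - 5.1912 * 11.0000 = -11.3029.

-11.3029


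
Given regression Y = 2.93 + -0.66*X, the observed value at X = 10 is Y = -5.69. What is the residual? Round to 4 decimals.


Predicted = 2.93 + -0.66 * 10 = -3.6700.
Residual = -5.69 - -3.6700 = -2.0200.

-2.0200


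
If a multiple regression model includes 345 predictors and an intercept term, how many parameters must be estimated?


Each predictor gets one coefficient, plus one intercept.
Total parameters = 345 + 1 = 346.

346


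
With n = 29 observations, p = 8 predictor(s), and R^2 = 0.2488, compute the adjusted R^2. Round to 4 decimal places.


Using the formula:
(1 - 0.2488) = 0.7512.
Multiply by 28/20: 0.7512 * 28 = 21.0336, then 21.0336 / 20 = 1.0517.
Adj R^2 = 1 - 1.0517 = -0.0517.

-0.0517


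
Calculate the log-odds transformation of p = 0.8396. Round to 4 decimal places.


The odds are p/(1-p) = 0.8396 / 0.1604 = 5.2344.
logit(p) = ln(5.2344) = 1.6553.

1.6553


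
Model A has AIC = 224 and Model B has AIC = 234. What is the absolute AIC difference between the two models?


Compute |224 - 234| = 10.
Model A has the smaller AIC.

10


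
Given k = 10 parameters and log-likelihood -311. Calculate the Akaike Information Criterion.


AIC = 2k - 2*loglik = 2(10) - 2(-311).
= 20 + 622 = 642.

642


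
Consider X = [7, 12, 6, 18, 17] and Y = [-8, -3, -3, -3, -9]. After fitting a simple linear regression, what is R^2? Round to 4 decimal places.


The fitted line is Y = -4.7082 + -0.0410*X.
SSres = 36.5951, SStot = 36.8000.
R^2 = 1 - SSres/SStot = 0.0056.

0.0056


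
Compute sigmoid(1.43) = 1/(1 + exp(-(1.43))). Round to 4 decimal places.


exp(-1.4300) = 0.2393.
1 + exp(-z) = 1.2393.
sigmoid = 1/1.2393 = 0.8069.

0.8069


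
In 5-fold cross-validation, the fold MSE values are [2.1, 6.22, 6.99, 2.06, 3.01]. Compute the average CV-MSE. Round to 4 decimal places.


Sum of fold MSEs = 20.3800.
Average = 20.3800 / 5 = 4.0760.

4.0760


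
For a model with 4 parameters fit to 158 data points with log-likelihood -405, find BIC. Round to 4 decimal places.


ln(158) = 5.062595.
k * ln(n) = 4 * 5.062595 = 20.250380.
-2L = 810.
BIC = 20.250380 + 810 = 830.250380, which rounds to 830.2504.

830.2504


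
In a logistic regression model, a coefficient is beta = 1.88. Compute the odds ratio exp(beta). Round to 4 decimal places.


The odds ratio is computed as:
OR = e^(1.88) = 6.5535.

6.5535


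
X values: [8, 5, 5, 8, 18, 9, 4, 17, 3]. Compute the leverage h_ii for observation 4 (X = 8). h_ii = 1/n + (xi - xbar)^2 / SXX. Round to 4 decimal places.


n = 9, xbar = 8.5556.
SXX = sum((xi - xbar)^2) = 238.2222.
h = 1/9 + (8 - 8.5556)^2 / 238.2222 = 0.1124.

0.1124


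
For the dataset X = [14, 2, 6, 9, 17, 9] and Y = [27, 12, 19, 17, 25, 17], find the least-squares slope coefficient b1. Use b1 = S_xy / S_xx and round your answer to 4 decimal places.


The sample means are xbar = 9.5000 and ybar = 19.5000.
Compute S_xx = 145.5000 and S_xy = 135.5000.
Slope b1 = S_xy / S_xx = 135.5000 / 145.5000 = 0.9313.

0.9313


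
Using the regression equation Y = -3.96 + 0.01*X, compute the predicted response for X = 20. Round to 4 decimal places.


Predicted value:
Y = -3.96 + (0.01)(20) = -3.96 + 0.2000 = -3.7600.

-3.7600


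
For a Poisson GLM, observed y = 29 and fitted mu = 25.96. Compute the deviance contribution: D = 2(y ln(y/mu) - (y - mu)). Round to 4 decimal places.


y/mu = 29/25.96 = 1.117103 (approx.), and ln(29/25.96) = 0.110739.
y * ln(y/mu) = 29 * 0.110739 = 3.211431.
y - mu = 3.04.
D = 2 * (3.211431 - 3.04) = 0.342862, which rounds to 0.3429.

0.3429


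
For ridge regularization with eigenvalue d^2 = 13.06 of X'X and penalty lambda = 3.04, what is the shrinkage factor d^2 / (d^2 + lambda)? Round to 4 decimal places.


Denominator = d^2 + lambda = 13.06 + 3.04 = 16.1000.
Shrinkage = 13.06 / 16.1000 = 0.8112.

0.8112


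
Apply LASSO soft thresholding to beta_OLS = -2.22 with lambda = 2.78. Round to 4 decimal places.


|beta_OLS| = 2.22.
lambda = 2.78.
Since |beta| <= lambda, the coefficient is set to 0.
Result = 0.0000.

0.0000


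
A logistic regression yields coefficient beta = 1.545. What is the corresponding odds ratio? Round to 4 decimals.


Odds ratio = exp(beta) = exp(1.545).
= 4.6880.

4.6880


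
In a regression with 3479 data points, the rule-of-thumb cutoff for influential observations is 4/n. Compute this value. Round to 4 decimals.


Cook's distance cutoff = 4/n = 4/3479.
= 0.0011.

0.0011


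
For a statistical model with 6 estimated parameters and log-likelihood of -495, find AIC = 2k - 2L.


AIC = 2k - 2*loglik = 2(6) - 2(-495).
= 12 + 990 = 1002.

1002


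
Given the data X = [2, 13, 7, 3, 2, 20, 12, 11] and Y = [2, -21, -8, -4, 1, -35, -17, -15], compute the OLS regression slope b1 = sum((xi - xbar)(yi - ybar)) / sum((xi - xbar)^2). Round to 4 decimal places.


First compute the means: xbar = 8.7500, ybar = -12.1250.
Then S_xx = sum((xi - xbar)^2) = 287.5000.
S_xy = sum((xi - xbar)(yi - ybar)) = -555.2500.
b1 = S_xy / S_xx = -555.2500 / 287.5000 = -1.9313.

-1.9313


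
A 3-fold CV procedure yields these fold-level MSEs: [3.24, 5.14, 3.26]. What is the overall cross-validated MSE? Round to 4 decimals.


Total MSE across folds = 11.6400.
CV-MSE = 11.6400/3 = 3.8800.

3.8800


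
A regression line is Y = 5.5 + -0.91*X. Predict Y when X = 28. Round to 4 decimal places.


Substitute X = 28 into the equation:
Y = 5.5 + -0.91 * 28 = 5.5 + -25.4800 = -19.9800.

-19.9800


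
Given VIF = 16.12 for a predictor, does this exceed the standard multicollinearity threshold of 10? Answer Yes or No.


Compare VIF = 16.12 to the threshold of 10.
16.12 >= 10, so the answer is Yes.

Yes


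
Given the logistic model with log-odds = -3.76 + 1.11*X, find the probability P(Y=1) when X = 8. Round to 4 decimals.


Linear predictor: z = -3.76 + 1.11 * 8 = 5.1200.
P = 1/(1 + exp(-5.1200)) = 1/(1 + 0.0060) = 0.9941.

0.9941


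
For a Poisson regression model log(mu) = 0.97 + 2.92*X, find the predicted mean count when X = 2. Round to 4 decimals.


Compute eta = 0.97 + 2.92 * 2 = 6.8100.
Apply inverse link: mu = e^6.8100 = 906.8708.

906.8708


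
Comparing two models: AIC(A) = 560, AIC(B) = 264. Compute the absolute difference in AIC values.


|AIC_A - AIC_B| = |560 - 264| = 296.
Model B is preferred (lower AIC).

296


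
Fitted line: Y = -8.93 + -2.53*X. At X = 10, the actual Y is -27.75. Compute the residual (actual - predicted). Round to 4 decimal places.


Compute yhat = -8.93 + (-2.53)(10) = -34.2300.
Residual = actual - predicted = -27.75 - -34.2300 = 6.4800.

6.4800


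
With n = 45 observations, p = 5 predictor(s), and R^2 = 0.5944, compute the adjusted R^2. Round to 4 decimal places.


Plug in: Adj R^2 = 1 - (1 - 0.5944) * 44/39.
= 1 - 0.4056 * 44/39
= 1 - 17.8464 / 39
= 1 - 0.4576 = 0.5424.

0.5424


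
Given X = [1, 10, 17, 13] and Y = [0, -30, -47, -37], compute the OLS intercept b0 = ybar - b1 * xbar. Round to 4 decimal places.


The slope is b1 = -2.9658.
Sample means are xbar = 10.2500 and ybar = -28.5000.
Intercept: b0 = -28.5000 - (-2.9658)(10.2500) = 1.8991.

1.8991


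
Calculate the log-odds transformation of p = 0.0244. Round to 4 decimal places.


1 - p = 0.9756.
p/(1-p) = 0.0250.
logit = ln(0.0250) = -3.6885.

-3.6885


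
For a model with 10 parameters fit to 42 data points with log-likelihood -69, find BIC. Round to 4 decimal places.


k * ln(n) = 10 * ln(42) = 10 * 3.737670 = 37.376700.
-2 * loglik = -2 * (-69) = 138.
BIC = 37.376700 + 138 = 175.376700, which rounds to 175.3767.

175.3767


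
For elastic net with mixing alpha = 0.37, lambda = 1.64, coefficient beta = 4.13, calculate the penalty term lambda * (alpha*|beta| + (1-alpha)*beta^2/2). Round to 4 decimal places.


Compute:
L1 = 0.37 * 4.13 = 1.5281.
L2 = 0.63 * 4.13^2 / 2 = 5.3729.
Penalty = 1.64 * (1.5281 + 5.3729) = 11.3177.

11.3177


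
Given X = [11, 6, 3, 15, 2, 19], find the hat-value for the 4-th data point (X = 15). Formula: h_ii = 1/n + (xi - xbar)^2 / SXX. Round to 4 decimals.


Mean of X: xbar = 9.3333.
SXX = 233.3333.
For X = 15: h = 1/6 + (15 - 9.3333)^2/233.3333 = 0.3043.

0.3043


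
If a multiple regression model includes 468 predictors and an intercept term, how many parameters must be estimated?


Each predictor gets one coefficient, plus one intercept.
Total parameters = 468 + 1 = 469.

469


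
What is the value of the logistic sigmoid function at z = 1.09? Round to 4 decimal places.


First, exp(-1.0900) = 0.3362.
Then sigma(z) = 1/(1 + 0.3362) = 0.7484.

0.7484


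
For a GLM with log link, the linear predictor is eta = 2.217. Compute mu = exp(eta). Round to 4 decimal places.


The inverse log link gives:
mu = exp(2.217) = 9.1798.

9.1798


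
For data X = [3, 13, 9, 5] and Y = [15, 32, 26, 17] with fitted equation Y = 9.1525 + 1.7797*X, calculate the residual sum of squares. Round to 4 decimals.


For each point, residual = actual - predicted.
Residuals: [0.5084, -0.2886, 0.8302, -1.0510].
Sum of squared residuals = 2.1356.

2.1356


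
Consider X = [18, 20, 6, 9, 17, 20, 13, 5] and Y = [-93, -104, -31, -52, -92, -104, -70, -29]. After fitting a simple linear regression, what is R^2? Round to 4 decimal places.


The fitted line is Y = -3.6391 + -5.0545*X.
SSres = 27.0846, SStot = 6822.8750.
R^2 = 1 - SSres/SStot = 0.9960.

0.9960


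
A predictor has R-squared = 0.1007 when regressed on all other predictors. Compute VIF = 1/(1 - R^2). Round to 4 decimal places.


VIF = 1 / (1 - 0.1007).
= 1 / 0.8993 = 1.1120.

1.1120


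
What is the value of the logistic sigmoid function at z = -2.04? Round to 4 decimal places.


First, exp(2.0400) = 7.6906.
Then sigma(z) = 1/(1 + 7.6906) = 0.1151.

0.1151


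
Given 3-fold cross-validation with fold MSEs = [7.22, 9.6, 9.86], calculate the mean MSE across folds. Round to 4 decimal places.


Sum of fold MSEs = 26.6800.
Average = 26.6800 / 3 = 8.8933.

8.8933


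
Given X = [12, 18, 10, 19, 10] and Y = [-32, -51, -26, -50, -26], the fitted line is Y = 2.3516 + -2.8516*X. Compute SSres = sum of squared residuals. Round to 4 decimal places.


Compute predicted values, then residuals = yi - yhat_i.
Residuals: [-0.1324, -2.0228, 0.1644, 1.8288, 0.1644].
SSres = sum(residual^2) = 7.5078.

7.5078


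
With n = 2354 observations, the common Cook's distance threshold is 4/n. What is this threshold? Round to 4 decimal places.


The threshold is 4/n.
4/2354 = 0.0017.

0.0017


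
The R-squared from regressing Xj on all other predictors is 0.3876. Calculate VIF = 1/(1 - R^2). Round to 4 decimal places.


VIF = 1 / (1 - 0.3876).
= 1 / 0.6124 = 1.6329.

1.6329


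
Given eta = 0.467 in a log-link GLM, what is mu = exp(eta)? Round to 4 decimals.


mu = exp(eta) = exp(0.467).
= 1.5952.

1.5952


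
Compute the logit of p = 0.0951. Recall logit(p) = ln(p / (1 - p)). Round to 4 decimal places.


Compute the odds: 0.0951/0.9049 = 0.1051.
Take the natural log: ln(0.1051) = -2.2529.

-2.2529


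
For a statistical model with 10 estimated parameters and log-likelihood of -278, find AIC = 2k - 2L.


Compute:
2k = 2*10 = 20.
-2*loglik = -2*(-278) = 556.
AIC = 20 + 556 = 576.

576


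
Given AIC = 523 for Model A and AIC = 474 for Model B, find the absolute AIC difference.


Compute |523 - 474| = 49.
Model B has the smaller AIC.

49
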